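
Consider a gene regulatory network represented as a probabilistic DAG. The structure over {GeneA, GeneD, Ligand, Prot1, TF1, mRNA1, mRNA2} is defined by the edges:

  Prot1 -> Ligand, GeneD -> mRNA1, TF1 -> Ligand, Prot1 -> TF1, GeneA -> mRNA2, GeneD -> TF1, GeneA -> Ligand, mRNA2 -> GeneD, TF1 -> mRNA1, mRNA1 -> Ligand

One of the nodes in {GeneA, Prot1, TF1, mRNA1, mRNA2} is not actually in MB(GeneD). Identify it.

GeneA

Pa(GeneD) = {mRNA2}.
Children of GeneD: TF1, mRNA1.
Parents of each child, excluding GeneD:
  TF1's other parent is Prot1.
  parents(mRNA1) \ {GeneD} = {TF1}.
MB(GeneD) = {Prot1, TF1, mRNA1, mRNA2}.
GeneA is neither a parent, child, nor co-parent of GeneD, so it does not belong.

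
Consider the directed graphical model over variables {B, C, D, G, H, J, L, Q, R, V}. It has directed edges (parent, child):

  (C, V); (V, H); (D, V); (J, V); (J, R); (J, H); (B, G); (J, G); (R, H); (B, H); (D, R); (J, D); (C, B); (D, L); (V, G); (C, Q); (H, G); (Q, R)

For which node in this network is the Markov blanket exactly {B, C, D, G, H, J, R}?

The target node must have every member of {B, C, D, G, H, J, R} as a parent, child, or co-parent, and no others.
Parents of V: C, D, J; children: G, H; co-parents: B, H, J, R.
These exactly cover the given set, so the node is V.

V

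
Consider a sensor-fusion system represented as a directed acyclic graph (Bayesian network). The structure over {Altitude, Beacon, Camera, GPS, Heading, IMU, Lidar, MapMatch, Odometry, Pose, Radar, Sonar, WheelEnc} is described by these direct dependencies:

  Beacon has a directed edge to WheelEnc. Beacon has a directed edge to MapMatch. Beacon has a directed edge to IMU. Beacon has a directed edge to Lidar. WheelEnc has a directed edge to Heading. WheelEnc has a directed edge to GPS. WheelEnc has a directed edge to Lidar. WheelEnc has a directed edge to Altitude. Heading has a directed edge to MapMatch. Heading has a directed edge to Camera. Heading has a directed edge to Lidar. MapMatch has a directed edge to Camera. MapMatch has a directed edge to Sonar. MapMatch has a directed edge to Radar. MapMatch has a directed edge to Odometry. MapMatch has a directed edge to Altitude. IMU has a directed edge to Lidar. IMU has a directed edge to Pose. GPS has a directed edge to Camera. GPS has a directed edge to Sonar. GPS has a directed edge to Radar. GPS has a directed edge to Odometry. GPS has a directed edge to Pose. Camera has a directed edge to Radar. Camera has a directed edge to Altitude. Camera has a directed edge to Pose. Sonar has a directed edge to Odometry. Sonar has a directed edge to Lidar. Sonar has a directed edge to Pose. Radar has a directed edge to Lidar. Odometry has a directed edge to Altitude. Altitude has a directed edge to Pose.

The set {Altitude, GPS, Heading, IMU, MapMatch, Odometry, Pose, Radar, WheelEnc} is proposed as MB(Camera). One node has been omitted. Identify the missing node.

Sonar

The Markov blanket of a node is its parents, its children, and the other parents of its children.
Ch(Camera) = {Altitude, Pose, Radar}.
Pa(Camera) = {GPS, Heading, MapMatch}.
Other parents of Camera's children:
  parents(Radar) \ {Camera} = {GPS, MapMatch}.
  Altitude's other parents are MapMatch, Odometry, WheelEnc.
  Pose also has parents Altitude, GPS, IMU, Sonar.
MB(Camera) = {Altitude, GPS, Heading, IMU, MapMatch, Odometry, Pose, Radar, Sonar, WheelEnc}.
Comparing with the claimed set, Sonar is missing.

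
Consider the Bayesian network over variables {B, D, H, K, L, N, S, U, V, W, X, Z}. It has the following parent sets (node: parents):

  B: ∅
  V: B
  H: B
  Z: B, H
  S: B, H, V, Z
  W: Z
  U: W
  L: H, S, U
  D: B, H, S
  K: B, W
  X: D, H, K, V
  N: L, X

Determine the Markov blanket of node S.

Pa(S) = {B, H, V, Z}.
Children of S: D, L.
Other parents of S's children:
  L's other parents are H, U.
  D also has parents B, H.
MB(S) = {B, D, H, L, U, V, Z}.

{B, D, H, L, U, V, Z}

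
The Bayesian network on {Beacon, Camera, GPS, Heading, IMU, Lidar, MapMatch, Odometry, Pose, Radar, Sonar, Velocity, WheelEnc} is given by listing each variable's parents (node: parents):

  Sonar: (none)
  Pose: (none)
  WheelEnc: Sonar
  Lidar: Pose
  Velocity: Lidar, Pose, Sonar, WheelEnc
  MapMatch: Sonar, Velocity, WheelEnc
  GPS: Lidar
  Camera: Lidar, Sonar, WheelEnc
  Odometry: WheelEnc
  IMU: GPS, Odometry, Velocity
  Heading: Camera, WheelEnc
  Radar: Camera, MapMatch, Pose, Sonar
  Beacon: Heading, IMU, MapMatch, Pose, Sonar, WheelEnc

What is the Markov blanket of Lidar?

{Camera, GPS, Pose, Sonar, Velocity, WheelEnc}

A node's Markov blanket = Pa ∪ Ch ∪ (parents of Ch other than the node itself).
Ch(Lidar) = {Camera, GPS, Velocity}.
Parents of Lidar: Pose.
Other parents of Lidar's children:
  Velocity also has parents Pose, Sonar, WheelEnc.
  GPS has no other parent.
  parents(Camera) \ {Lidar} = {Sonar, WheelEnc}.
MB(Lidar) = {Camera, GPS, Pose, Sonar, Velocity, WheelEnc}.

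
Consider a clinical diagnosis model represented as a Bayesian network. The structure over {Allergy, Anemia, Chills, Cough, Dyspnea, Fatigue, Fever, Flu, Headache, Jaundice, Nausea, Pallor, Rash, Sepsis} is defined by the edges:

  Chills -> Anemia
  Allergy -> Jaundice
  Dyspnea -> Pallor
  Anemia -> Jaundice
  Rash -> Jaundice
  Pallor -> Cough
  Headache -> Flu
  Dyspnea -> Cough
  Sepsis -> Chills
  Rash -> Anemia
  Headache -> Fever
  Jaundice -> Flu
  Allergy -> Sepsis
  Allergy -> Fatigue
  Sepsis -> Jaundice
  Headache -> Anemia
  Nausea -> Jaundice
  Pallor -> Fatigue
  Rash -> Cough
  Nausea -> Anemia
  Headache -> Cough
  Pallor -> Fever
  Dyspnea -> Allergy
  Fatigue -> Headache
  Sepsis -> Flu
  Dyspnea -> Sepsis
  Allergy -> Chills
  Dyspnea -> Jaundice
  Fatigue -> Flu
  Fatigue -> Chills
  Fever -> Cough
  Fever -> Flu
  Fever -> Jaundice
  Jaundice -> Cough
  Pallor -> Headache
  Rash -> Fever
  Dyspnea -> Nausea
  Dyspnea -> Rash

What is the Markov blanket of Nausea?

By definition, MB(Nausea) is built from Nausea's parents, Nausea's children, and the co-parents of Nausea.
Nausea has parent Dyspnea.
Nausea has children Anemia, Jaundice.
For each child, the remaining parents (spouses of Nausea):
  Anemia's other parents are Chills, Headache, Rash.
  Jaundice's other parents are Allergy, Anemia, Dyspnea, Fever, Rash, Sepsis.
Union: {Dyspnea} ∪ {Anemia, Jaundice} ∪ {Allergy, Anemia, Chills, Dyspnea, Fever, Headache, Rash, Sepsis} = {Allergy, Anemia, Chills, Dyspnea, Fever, Headache, Jaundice, Rash, Sepsis}.

{Allergy, Anemia, Chills, Dyspnea, Fever, Headache, Jaundice, Rash, Sepsis}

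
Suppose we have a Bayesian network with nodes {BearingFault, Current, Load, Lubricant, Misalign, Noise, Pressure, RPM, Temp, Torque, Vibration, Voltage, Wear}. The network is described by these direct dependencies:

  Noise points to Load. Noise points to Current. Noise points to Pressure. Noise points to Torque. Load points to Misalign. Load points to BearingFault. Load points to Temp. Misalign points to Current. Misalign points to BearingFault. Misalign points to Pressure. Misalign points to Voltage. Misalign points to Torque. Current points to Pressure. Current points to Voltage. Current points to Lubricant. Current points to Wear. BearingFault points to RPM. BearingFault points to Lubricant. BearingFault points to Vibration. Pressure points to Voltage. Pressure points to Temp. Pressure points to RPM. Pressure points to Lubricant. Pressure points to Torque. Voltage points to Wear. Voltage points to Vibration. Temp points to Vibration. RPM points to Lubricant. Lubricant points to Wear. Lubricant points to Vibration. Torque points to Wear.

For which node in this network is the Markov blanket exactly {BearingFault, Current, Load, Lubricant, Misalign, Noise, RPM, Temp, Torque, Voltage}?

Pressure

The target node must have every member of {BearingFault, Current, Load, Lubricant, Misalign, Noise, RPM, Temp, Torque, Voltage} as a parent, child, or co-parent, and no others.
Parents of Pressure: Current, Misalign, Noise; children: Lubricant, RPM, Temp, Torque, Voltage; co-parents: BearingFault, Current, Load, Misalign, Noise, RPM.
These exactly cover the given set, so the node is Pressure.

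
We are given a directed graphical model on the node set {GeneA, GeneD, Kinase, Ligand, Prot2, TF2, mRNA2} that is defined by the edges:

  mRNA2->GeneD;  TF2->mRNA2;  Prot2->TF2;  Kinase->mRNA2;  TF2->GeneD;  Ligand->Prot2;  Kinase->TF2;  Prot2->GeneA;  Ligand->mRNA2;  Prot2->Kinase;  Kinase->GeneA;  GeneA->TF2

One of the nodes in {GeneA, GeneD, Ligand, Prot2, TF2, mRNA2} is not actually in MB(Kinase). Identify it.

GeneD

The Markov blanket of a node is its parents, its children, and the other parents of its children.
Parents of Kinase: Prot2.
Children of Kinase: GeneA, TF2, mRNA2.
Co-parents of Kinase (other parents of its children):
  parents(GeneA) \ {Kinase} = {Prot2}.
  TF2 also has parents GeneA, Prot2.
  parents(mRNA2) \ {Kinase} = {Ligand, TF2}.
MB(Kinase) = {GeneA, Ligand, Prot2, TF2, mRNA2}.
GeneD is neither a parent, child, nor co-parent of Kinase, so it does not belong.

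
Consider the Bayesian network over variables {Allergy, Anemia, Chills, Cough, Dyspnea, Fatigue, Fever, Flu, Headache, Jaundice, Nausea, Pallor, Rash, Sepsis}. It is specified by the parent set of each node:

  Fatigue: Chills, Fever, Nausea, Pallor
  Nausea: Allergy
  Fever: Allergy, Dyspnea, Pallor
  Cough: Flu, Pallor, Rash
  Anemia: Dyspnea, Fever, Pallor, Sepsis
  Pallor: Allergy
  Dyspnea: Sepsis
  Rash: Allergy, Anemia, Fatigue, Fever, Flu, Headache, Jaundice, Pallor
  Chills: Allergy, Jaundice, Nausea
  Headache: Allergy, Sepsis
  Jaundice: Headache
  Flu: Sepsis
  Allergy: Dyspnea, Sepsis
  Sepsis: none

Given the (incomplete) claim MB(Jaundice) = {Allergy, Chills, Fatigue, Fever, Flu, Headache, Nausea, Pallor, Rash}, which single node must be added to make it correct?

Anemia

Parents of Jaundice: Headache.
Jaundice has children Chills, Rash.
For each child, the remaining parents (spouses of Jaundice):
  parents(Chills) \ {Jaundice} = {Allergy, Nausea}.
  Rash also has parents Allergy, Anemia, Fatigue, Fever, Flu, Headache, Pallor.
MB(Jaundice) = {Allergy, Anemia, Chills, Fatigue, Fever, Flu, Headache, Nausea, Pallor, Rash}.
Comparing with the claimed set, Anemia is missing.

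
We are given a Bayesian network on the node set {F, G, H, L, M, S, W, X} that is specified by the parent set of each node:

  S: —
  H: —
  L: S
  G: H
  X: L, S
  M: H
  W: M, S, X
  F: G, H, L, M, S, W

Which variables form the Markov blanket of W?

{F, G, H, L, M, S, X}

A node's Markov blanket = Pa ∪ Ch ∪ (parents of Ch other than the node itself).
Pa(W) = {M, S, X}.
W's children: F.
Co-parents of W (other parents of its children):
  F: G, H, L, M, S
Union: {M, S, X} ∪ {F} ∪ {G, H, L, M, S} = {F, G, H, L, M, S, X}.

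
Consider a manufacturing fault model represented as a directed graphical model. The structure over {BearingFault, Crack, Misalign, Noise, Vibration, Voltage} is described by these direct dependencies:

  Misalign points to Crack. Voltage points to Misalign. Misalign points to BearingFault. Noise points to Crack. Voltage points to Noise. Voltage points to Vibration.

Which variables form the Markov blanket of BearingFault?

A node's Markov blanket = Pa ∪ Ch ∪ (parents of Ch other than the node itself).
Ch(BearingFault) = {}.
BearingFault's parents: Misalign.
With no children, BearingFault has no spouses; the co-parent set is empty.
So the Markov blanket of BearingFault is {Misalign}.

{Misalign}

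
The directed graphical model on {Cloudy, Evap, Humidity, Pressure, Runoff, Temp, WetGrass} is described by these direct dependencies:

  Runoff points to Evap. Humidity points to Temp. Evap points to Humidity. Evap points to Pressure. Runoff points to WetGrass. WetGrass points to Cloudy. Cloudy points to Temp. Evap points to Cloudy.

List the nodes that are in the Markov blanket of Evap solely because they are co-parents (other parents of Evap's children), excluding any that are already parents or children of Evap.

{WetGrass}

Children of Evap: Cloudy, Humidity, Pressure.
  Pressure has no other parent.
  Humidity has no other parent.
  Cloudy also has parent WetGrass.
Excluding nodes already adjacent to Evap (Cloudy, Humidity, Pressure, Runoff), the co-parent-only contribution is {WetGrass}.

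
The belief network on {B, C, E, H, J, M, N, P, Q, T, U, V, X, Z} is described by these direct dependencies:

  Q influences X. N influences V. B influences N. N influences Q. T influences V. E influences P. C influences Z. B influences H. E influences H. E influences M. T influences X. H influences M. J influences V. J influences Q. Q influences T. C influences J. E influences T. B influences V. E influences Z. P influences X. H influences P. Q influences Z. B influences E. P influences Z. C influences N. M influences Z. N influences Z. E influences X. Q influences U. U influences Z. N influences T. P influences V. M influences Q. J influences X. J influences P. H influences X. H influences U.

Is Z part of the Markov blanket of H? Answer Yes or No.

H's parents: B, E.
H has children M, P, U, X.
For each child, the remaining parents (spouses of H):
  M also has parent E.
  P also has parents E, J.
  parents(U) \ {H} = {Q}.
  X also has parents E, J, P, Q, T.
MB(H) = {B, E, J, M, P, Q, T, U, X}; Z is not in this set.

No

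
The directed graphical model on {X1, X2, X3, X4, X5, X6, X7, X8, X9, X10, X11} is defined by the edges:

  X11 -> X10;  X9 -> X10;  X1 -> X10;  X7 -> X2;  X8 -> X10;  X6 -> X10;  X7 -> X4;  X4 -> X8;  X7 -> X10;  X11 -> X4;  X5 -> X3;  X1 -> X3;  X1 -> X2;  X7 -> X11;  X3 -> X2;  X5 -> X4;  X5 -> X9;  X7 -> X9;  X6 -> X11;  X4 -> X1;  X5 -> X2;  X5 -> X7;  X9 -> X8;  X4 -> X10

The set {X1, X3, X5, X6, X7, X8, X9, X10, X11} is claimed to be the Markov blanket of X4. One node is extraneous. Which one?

X3

By definition, MB(X4) is built from X4's parents, X4's children, and the co-parents of X4.
X4's parents: X5, X7, X11.
Ch(X4) = {X1, X8, X10}.
Co-parents of X4 (other parents of its children):
  X1 has no other parent.
  X8 also has parent X9.
  X10's other parents are X1, X6, X7, X8, X9, X11.
MB(X4) = {X1, X5, X6, X7, X8, X9, X10, X11}.
X3 is neither a parent, child, nor co-parent of X4, so it does not belong.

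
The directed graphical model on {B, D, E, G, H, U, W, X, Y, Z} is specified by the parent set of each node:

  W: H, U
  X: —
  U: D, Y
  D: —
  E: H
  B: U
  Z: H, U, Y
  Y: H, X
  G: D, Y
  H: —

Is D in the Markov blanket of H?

No

The Markov blanket of a node is its parents, its children, and the other parents of its children.
Parents of H: none.
Ch(H) = {E, W, Y, Z}.
Other parents of H's children:
  Y also has parent X.
  Z's other parents are U, Y.
  E: no additional parents.
  parents(W) \ {H} = {U}.
MB(H) = {E, U, W, X, Y, Z}; D is not in this set.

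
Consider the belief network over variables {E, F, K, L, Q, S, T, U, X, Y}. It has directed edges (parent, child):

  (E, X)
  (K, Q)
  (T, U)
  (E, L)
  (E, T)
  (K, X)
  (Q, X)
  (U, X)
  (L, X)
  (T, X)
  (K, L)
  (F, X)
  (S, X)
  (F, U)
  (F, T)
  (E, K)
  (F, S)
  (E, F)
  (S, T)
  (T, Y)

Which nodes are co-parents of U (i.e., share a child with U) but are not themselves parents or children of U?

{E, K, L, Q, S}

Children of U: X.
  X also has parents E, F, K, L, Q, S, T.
Excluding nodes already adjacent to U (F, T, X), the co-parent-only contribution is {E, K, L, Q, S}.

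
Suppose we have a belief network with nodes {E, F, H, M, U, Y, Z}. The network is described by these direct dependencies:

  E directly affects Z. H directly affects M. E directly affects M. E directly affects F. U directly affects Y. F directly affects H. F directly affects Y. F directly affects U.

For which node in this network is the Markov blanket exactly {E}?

The target node must have every member of {E} as a parent, child, or co-parent, and no others.
Parents of Z: E; children: none; co-parents: none.
These exactly cover the given set, so the node is Z.

Z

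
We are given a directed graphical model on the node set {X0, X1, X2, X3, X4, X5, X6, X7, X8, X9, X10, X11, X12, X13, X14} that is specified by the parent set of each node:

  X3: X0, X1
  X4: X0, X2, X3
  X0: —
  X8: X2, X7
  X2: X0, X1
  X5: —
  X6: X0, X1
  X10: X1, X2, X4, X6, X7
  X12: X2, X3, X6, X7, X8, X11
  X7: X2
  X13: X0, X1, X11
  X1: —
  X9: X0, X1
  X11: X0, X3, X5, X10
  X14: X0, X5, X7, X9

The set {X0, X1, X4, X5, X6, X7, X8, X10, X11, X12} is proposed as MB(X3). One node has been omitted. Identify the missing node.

The Markov blanket of a node is its parents, its children, and the other parents of its children.
X3 has parents X0, X1.
X3's children: X4, X11, X12.
Other parents of X3's children:
  parents(X4) \ {X3} = {X0, X2}.
  parents(X11) \ {X3} = {X0, X5, X10}.
  X12 also has parents X2, X6, X7, X8, X11.
MB(X3) = {X0, X1, X2, X4, X5, X6, X7, X8, X10, X11, X12}.
Comparing with the claimed set, X2 is missing.

X2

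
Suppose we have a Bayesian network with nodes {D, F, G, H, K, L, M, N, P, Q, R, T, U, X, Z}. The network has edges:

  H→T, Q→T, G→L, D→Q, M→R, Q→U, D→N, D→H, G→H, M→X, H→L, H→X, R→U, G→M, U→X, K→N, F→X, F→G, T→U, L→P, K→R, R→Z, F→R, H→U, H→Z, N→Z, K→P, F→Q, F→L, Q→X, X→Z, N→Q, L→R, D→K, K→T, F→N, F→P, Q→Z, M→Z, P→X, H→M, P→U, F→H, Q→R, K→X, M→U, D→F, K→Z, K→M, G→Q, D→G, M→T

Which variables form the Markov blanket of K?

{D, F, G, H, L, M, N, P, Q, R, T, U, X, Z}

The Markov blanket of a node is its parents, its children, and the other parents of its children.
K's children: M, N, P, R, T, X, Z.
Pa(K) = {D}.
Parents of each child, excluding K:
  M also has parents G, H.
  parents(N) \ {K} = {D, F}.
  P's other parents are F, L.
  parents(R) \ {K} = {F, L, M, Q}.
  T's other parents are H, M, Q.
  X also has parents F, H, M, P, Q, U.
  Z also has parents H, M, N, Q, R, X.
Taking the union gives {D, F, G, H, L, M, N, P, Q, R, T, U, X, Z}.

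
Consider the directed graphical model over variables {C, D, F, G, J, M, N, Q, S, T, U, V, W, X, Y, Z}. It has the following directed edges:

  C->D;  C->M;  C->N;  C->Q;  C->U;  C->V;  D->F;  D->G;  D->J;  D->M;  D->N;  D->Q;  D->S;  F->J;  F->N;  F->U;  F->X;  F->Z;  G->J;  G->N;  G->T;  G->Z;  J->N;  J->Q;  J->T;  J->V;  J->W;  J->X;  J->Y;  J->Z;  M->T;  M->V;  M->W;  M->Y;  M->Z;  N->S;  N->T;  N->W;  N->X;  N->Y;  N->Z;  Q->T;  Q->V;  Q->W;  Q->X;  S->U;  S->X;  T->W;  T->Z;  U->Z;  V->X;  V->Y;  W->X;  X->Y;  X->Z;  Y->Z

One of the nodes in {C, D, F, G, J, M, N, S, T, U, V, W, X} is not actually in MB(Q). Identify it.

U

Q has children T, V, W, X.
Pa(Q) = {C, D, J}.
Other parents of Q's children:
  T: G, J, M, N
  V: C, J, M
  W: J, M, N, T
  X: F, J, N, S, V, W
MB(Q) = {C, D, F, G, J, M, N, S, T, V, W, X}.
U is neither a parent, child, nor co-parent of Q, so it does not belong.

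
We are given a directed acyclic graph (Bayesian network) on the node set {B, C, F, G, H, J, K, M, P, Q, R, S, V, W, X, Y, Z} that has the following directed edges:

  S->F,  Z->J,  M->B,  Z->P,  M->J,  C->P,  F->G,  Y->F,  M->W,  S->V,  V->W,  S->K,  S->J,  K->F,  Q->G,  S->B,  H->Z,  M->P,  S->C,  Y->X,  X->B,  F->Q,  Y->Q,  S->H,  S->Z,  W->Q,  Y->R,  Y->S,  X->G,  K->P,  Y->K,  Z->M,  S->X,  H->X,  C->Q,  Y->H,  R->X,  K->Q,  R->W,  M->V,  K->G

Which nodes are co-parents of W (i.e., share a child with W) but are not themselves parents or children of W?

Children of W: Q.
  parents(Q) \ {W} = {C, F, K, Y}.
Excluding nodes already adjacent to W (M, Q, R, V), the co-parent-only contribution is {C, F, K, Y}.

{C, F, K, Y}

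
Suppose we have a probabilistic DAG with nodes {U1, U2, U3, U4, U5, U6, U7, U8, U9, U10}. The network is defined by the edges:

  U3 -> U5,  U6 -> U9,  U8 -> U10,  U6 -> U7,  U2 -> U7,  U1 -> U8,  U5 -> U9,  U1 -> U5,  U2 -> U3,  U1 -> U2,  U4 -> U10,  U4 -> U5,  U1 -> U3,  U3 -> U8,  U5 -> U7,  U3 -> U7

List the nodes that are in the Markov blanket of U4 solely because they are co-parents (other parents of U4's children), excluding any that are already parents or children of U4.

{U1, U3, U8}

Children of U4: U5, U10.
  parents(U5) \ {U4} = {U1, U3}.
  U10's other parent is U8.
Excluding nodes already adjacent to U4 (U5, U10), the co-parent-only contribution is {U1, U3, U8}.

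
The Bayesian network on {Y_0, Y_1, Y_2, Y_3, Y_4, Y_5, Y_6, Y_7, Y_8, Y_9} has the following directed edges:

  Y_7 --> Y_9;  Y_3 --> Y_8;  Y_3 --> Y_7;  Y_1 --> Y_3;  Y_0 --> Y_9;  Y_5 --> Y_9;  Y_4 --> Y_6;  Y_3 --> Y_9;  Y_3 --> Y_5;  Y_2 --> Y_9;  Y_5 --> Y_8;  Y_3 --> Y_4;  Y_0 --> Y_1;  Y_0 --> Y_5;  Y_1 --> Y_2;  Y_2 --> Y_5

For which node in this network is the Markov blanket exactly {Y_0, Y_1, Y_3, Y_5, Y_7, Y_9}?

Y_2

The target node must have every member of {Y_0, Y_1, Y_3, Y_5, Y_7, Y_9} as a parent, child, or co-parent, and no others.
Parents of Y_2: Y_1; children: Y_5, Y_9; co-parents: Y_0, Y_3, Y_5, Y_7.
These exactly cover the given set, so the node is Y_2.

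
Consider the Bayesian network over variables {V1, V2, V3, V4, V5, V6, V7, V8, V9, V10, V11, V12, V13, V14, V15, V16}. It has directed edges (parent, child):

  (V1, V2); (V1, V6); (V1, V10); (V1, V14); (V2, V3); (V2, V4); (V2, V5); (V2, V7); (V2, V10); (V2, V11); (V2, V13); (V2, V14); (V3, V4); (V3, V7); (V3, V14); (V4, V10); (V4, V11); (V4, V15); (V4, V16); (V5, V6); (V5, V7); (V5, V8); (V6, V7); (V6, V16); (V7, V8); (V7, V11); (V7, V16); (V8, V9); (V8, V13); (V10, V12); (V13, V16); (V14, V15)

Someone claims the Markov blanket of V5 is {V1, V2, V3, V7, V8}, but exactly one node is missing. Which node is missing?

V6

Recall MB(v) = parents ∪ children ∪ spouses, where spouses are the other parents of v's children.
Ch(V5) = {V6, V7, V8}.
V5 has parent V2.
Co-parents of V5 (other parents of its children):
  V6 also has parent V1.
  V7's other parents are V2, V3, V6.
  V8 also has parent V7.
MB(V5) = {V1, V2, V3, V6, V7, V8}.
Comparing with the claimed set, V6 is missing.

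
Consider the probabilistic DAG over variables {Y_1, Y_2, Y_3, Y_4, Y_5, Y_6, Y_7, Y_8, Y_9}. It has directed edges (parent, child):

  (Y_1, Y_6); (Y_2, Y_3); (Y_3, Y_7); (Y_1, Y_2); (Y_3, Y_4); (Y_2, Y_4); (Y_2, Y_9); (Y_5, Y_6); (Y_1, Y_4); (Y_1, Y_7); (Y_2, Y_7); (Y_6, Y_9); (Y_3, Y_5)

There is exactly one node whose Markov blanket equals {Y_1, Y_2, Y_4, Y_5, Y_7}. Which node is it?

The target node must have every member of {Y_1, Y_2, Y_4, Y_5, Y_7} as a parent, child, or co-parent, and no others.
Parents of Y_3: Y_2; children: Y_4, Y_5, Y_7; co-parents: Y_1, Y_2.
These exactly cover the given set, so the node is Y_3.

Y_3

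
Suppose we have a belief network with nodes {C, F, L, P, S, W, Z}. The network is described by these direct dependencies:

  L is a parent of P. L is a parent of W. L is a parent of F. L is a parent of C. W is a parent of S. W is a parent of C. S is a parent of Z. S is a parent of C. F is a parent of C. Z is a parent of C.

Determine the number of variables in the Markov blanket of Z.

The Markov blanket of a node is its parents, its children, and the other parents of its children.
Ch(Z) = {C}.
Z has parent S.
Other parents of Z's children:
  parents(C) \ {Z} = {F, L, S, W}.
MB(Z) = {C, F, L, S, W}, which has 5 nodes.

5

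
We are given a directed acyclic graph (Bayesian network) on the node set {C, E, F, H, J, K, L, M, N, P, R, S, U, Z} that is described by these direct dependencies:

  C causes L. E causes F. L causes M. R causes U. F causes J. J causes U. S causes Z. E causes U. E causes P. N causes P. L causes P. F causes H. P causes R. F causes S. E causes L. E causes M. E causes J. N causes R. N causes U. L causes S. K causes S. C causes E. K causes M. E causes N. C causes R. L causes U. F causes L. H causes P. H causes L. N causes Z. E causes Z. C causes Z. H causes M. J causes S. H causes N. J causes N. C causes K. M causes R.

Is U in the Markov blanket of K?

Recall MB(v) = parents ∪ children ∪ spouses, where spouses are the other parents of v's children.
K has parent C.
K has children M, S.
Co-parents of K (other parents of its children):
  parents(M) \ {K} = {E, H, L}.
  S also has parents F, J, L.
MB(K) = {C, E, F, H, J, L, M, S}; U is not in this set.

No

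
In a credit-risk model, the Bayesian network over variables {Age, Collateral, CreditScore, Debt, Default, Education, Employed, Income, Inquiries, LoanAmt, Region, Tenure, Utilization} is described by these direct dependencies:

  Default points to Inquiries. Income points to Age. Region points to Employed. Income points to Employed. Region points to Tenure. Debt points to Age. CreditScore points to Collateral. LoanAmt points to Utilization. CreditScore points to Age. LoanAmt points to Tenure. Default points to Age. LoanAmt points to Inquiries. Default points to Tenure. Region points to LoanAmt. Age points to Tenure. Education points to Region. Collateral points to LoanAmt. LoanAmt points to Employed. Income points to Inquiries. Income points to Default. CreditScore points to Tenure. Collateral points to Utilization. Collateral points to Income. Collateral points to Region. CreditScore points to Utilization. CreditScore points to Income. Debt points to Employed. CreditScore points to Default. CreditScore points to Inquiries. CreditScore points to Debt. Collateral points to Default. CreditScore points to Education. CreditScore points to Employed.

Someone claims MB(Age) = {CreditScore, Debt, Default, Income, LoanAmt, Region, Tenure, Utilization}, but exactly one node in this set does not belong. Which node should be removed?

Utilization

Ch(Age) = {Tenure}.
Parents of Age: CreditScore, Debt, Default, Income.
Co-parents of Age (other parents of its children):
  parents(Tenure) \ {Age} = {CreditScore, Default, LoanAmt, Region}.
MB(Age) = {CreditScore, Debt, Default, Income, LoanAmt, Region, Tenure}.
Utilization is neither a parent, child, nor co-parent of Age, so it does not belong.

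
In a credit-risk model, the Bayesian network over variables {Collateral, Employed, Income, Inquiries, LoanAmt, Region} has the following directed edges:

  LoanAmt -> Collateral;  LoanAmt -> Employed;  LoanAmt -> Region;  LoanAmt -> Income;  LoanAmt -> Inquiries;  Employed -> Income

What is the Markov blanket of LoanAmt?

{Collateral, Employed, Income, Inquiries, Region}

Pa(LoanAmt) = {}.
Ch(LoanAmt) = {Collateral, Employed, Income, Inquiries, Region}.
For each child, the remaining parents (spouses of LoanAmt):
  Collateral: no additional parents.
  Employed has no other parent.
  Region has no other parent.
  parents(Income) \ {LoanAmt} = {Employed}.
  Inquiries has no other parent.
Union: {} ∪ {Collateral, Employed, Income, Inquiries, Region} ∪ {Employed} = {Collateral, Employed, Income, Inquiries, Region}.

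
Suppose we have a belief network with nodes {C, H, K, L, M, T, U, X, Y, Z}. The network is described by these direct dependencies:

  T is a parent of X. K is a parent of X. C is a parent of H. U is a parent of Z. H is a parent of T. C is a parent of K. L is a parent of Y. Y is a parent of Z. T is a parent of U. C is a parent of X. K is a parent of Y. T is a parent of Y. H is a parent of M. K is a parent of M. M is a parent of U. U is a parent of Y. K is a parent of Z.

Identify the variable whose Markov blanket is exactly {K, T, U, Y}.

L

The target node must have every member of {K, T, U, Y} as a parent, child, or co-parent, and no others.
Parents of L: none; children: Y; co-parents: K, T, U.
These exactly cover the given set, so the node is L.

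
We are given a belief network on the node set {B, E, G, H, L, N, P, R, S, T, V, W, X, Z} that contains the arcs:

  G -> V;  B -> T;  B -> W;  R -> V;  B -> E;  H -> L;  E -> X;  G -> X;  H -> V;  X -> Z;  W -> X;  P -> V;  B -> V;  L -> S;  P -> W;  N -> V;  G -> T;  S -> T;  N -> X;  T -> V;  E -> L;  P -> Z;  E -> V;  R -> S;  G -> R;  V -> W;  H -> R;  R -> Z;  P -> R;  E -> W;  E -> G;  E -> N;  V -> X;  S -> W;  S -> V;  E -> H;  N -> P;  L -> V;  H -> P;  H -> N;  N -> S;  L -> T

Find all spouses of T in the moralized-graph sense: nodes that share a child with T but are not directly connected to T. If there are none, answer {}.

Children of T: V.
  V's other parents are B, E, G, H, L, N, P, R, S.
Excluding nodes already adjacent to T (B, G, L, S, V), the co-parent-only contribution is {E, H, N, P, R}.

{E, H, N, P, R}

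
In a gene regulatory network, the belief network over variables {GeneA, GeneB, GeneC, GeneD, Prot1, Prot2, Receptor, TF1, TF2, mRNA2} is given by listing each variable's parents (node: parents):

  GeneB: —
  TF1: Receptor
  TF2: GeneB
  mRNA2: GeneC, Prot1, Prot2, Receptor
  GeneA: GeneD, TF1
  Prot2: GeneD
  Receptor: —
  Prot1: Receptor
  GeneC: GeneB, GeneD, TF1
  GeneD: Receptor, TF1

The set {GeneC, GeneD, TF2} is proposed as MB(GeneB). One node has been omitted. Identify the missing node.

TF1

GeneB has no parents.
GeneB has children GeneC, TF2.
Other parents of GeneB's children:
  TF2 has no other parent.
  GeneC's other parents are GeneD, TF1.
MB(GeneB) = {GeneC, GeneD, TF1, TF2}.
Comparing with the claimed set, TF1 is missing.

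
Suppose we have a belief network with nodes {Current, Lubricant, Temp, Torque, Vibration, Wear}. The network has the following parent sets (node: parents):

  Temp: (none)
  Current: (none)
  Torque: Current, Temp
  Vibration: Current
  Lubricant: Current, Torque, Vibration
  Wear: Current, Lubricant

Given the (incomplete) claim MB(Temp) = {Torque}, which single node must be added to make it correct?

Ch(Temp) = {Torque}.
Pa(Temp) = {}.
Co-parents of Temp (other parents of its children):
  parents(Torque) \ {Temp} = {Current}.
MB(Temp) = {Current, Torque}.
Comparing with the claimed set, Current is missing.

Current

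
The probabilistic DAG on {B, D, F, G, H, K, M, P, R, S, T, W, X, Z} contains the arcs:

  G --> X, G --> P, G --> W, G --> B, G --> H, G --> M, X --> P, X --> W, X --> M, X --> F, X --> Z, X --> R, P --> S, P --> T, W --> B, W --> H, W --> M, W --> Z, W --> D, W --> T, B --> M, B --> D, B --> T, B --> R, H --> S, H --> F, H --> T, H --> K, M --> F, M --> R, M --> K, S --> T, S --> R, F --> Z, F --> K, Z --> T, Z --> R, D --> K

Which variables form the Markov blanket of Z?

Recall MB(v) = parents ∪ children ∪ spouses, where spouses are the other parents of v's children.
Parents of Z: F, W, X.
Children of Z: R, T.
Parents of each child, excluding Z:
  T: B, H, P, S, W
  R: B, M, S, X
Taking the union gives {B, F, H, M, P, R, S, T, W, X}.

{B, F, H, M, P, R, S, T, W, X}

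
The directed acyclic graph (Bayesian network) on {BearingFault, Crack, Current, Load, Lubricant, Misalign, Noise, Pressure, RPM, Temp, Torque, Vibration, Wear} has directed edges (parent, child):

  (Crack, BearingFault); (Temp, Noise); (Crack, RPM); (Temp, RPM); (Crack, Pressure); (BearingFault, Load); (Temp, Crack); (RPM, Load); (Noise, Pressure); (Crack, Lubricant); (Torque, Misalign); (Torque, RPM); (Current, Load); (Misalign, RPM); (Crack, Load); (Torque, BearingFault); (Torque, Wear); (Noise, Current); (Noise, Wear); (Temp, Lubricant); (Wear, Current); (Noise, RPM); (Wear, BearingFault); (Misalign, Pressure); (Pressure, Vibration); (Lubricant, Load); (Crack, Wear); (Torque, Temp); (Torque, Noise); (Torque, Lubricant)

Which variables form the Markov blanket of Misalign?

A node's Markov blanket = Pa ∪ Ch ∪ (parents of Ch other than the node itself).
Misalign has children Pressure, RPM.
Pa(Misalign) = {Torque}.
For each child, the remaining parents (spouses of Misalign):
  RPM's other parents are Crack, Noise, Temp, Torque.
  parents(Pressure) \ {Misalign} = {Crack, Noise}.
MB(Misalign) = {Crack, Noise, Pressure, RPM, Temp, Torque}.

{Crack, Noise, Pressure, RPM, Temp, Torque}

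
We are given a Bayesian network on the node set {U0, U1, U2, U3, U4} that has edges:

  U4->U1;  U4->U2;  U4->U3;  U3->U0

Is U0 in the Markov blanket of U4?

No

The Markov blanket of a node is its parents, its children, and the other parents of its children.
Children of U4: U1, U2, U3.
Parents of U4: none.
For each child, the remaining parents (spouses of U4):
  U1 has no other parent.
  U2: no additional parents.
  U3 has no other parent.
MB(U4) = {U1, U2, U3}; U0 is not in this set.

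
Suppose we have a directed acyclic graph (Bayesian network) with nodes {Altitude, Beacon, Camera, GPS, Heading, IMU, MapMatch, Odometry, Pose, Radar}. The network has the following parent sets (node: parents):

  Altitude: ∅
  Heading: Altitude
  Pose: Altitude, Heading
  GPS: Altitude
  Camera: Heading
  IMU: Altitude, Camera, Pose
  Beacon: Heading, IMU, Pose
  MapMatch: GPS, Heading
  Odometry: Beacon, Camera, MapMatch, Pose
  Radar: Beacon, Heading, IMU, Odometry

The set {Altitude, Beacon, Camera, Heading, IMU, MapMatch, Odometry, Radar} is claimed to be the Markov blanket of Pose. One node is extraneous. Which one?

The Markov blanket of a node is its parents, its children, and the other parents of its children.
Pa(Pose) = {Altitude, Heading}.
Pose's children: Beacon, IMU, Odometry.
Parents of each child, excluding Pose:
  IMU: Altitude, Camera
  Beacon: Heading, IMU
  Odometry: Beacon, Camera, MapMatch
MB(Pose) = {Altitude, Beacon, Camera, Heading, IMU, MapMatch, Odometry}.
Radar is neither a parent, child, nor co-parent of Pose, so it does not belong.

Radar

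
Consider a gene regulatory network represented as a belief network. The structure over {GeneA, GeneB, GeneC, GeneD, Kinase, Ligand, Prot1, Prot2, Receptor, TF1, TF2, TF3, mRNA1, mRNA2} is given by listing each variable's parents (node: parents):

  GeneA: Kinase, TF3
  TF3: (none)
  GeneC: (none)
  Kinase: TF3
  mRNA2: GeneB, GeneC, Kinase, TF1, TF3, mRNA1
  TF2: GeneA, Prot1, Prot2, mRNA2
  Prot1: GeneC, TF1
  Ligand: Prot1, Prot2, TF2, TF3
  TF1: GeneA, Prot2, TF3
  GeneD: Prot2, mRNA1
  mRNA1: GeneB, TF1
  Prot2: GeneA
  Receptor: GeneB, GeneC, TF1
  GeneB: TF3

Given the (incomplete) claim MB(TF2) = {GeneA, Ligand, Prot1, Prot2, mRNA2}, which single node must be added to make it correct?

TF2's children: Ligand.
Pa(TF2) = {GeneA, Prot1, Prot2, mRNA2}.
Co-parents of TF2 (other parents of its children):
  Ligand's other parents are Prot1, Prot2, TF3.
MB(TF2) = {GeneA, Ligand, Prot1, Prot2, TF3, mRNA2}.
Comparing with the claimed set, TF3 is missing.

TF3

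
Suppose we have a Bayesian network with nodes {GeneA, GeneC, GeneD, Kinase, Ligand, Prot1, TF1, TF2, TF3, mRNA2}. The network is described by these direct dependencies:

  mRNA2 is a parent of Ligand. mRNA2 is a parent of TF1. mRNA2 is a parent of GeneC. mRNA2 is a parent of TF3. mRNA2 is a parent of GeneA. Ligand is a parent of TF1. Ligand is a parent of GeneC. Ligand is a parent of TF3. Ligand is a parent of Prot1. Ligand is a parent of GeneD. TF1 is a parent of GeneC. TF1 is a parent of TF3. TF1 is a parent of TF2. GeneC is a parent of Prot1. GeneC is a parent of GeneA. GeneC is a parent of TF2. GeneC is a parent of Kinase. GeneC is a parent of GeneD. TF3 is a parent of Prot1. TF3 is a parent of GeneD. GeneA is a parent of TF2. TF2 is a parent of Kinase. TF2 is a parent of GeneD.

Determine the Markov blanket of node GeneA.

{GeneC, TF1, TF2, mRNA2}

By definition, MB(GeneA) is built from GeneA's parents, GeneA's children, and the co-parents of GeneA.
Parents of GeneA: GeneC, mRNA2.
GeneA has child TF2.
Co-parents of GeneA (other parents of its children):
  TF2: GeneC, TF1
Union: {GeneC, mRNA2} ∪ {TF2} ∪ {GeneC, TF1} = {GeneC, TF1, TF2, mRNA2}.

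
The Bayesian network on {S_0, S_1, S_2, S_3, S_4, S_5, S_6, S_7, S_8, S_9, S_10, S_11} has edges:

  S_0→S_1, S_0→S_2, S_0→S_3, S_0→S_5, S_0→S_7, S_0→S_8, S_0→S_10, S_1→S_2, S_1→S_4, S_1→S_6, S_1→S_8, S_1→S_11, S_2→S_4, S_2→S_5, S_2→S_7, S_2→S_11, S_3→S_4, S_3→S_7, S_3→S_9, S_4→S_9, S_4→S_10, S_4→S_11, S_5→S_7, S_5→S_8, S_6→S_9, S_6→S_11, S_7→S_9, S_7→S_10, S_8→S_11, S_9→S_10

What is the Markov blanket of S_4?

Parents of S_4: S_1, S_2, S_3.
S_4's children: S_9, S_10, S_11.
Other parents of S_4's children:
  S_9 also has parents S_3, S_6, S_7.
  parents(S_10) \ {S_4} = {S_0, S_7, S_9}.
  parents(S_11) \ {S_4} = {S_1, S_2, S_6, S_8}.
Taking the union gives {S_0, S_1, S_2, S_3, S_6, S_7, S_8, S_9, S_10, S_11}.

{S_0, S_1, S_2, S_3, S_6, S_7, S_8, S_9, S_10, S_11}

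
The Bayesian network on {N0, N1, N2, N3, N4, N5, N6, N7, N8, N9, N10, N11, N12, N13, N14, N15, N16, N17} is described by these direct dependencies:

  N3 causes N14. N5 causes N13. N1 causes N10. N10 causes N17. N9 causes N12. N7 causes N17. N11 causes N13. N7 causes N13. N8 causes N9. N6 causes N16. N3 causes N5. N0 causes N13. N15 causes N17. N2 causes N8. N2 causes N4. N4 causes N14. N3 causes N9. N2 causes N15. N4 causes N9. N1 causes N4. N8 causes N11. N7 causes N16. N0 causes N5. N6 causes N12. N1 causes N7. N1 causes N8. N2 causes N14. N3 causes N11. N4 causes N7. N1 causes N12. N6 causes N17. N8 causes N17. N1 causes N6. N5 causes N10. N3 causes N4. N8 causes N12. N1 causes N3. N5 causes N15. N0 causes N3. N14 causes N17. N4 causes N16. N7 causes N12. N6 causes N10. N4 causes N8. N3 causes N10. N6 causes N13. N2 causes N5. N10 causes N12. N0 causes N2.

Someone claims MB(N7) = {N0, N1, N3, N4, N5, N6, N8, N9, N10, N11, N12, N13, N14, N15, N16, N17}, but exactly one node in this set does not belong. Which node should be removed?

By definition, MB(N7) is built from N7's parents, N7's children, and the co-parents of N7.
N7 has parents N1, N4.
N7's children: N12, N13, N16, N17.
Parents of each child, excluding N7:
  N12: N1, N6, N8, N9, N10
  N13: N0, N5, N6, N11
  N16: N4, N6
  N17: N6, N8, N10, N14, N15
MB(N7) = {N0, N1, N4, N5, N6, N8, N9, N10, N11, N12, N13, N14, N15, N16, N17}.
N3 is neither a parent, child, nor co-parent of N7, so it does not belong.

N3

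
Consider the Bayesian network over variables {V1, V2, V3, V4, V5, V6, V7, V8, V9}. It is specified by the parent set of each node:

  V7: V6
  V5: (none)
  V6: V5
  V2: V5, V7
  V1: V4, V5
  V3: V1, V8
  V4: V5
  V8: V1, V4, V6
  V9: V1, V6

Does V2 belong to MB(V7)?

V2 is a child of V7.
So V2 ∈ MB(V7).

Yes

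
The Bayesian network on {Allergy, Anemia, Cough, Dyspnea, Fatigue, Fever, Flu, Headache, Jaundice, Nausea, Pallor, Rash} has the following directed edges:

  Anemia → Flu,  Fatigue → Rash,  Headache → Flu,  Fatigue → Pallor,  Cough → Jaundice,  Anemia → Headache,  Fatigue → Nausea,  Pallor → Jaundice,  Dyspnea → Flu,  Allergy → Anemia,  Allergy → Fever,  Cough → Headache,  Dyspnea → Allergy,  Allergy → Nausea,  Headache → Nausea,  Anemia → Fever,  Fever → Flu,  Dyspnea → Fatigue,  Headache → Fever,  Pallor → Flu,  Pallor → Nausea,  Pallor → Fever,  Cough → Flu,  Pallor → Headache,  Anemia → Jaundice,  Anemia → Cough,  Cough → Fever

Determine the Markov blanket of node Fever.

By definition, MB(Fever) is built from Fever's parents, Fever's children, and the co-parents of Fever.
Fever has child Flu.
Pa(Fever) = {Allergy, Anemia, Cough, Headache, Pallor}.
Other parents of Fever's children:
  parents(Flu) \ {Fever} = {Anemia, Cough, Dyspnea, Headache, Pallor}.
MB(Fever) = {Allergy, Anemia, Cough, Dyspnea, Flu, Headache, Pallor}.

{Allergy, Anemia, Cough, Dyspnea, Flu, Headache, Pallor}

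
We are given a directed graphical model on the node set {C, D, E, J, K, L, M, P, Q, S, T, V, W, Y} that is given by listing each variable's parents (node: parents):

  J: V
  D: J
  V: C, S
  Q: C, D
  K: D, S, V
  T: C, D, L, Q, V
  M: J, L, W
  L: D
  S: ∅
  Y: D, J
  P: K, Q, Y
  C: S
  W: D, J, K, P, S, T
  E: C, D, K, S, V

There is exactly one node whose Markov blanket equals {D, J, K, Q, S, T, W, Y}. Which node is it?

The target node must have every member of {D, J, K, Q, S, T, W, Y} as a parent, child, or co-parent, and no others.
Parents of P: K, Q, Y; children: W; co-parents: D, J, K, S, T.
These exactly cover the given set, so the node is P.

P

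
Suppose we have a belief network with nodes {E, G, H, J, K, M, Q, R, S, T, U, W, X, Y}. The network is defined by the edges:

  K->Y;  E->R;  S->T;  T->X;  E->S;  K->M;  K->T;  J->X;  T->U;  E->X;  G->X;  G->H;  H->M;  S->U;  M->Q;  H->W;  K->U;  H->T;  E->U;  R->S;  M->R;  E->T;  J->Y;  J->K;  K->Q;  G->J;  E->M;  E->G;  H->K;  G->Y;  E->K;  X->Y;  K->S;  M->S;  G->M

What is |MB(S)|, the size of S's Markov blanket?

The Markov blanket of a node is its parents, its children, and the other parents of its children.
S has parents E, K, M, R.
Children of S: T, U.
Co-parents of S (other parents of its children):
  T: E, H, K
  U: E, K, T
MB(S) = {E, H, K, M, R, T, U}, which has 7 nodes.

7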